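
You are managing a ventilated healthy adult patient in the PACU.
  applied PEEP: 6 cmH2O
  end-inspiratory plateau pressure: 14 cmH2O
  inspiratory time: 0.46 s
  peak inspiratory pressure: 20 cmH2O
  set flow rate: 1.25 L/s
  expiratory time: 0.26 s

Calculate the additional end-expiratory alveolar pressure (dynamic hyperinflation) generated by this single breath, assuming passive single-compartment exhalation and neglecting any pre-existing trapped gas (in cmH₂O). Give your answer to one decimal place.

Vt = flow × Ti = 1.25 L/s × 0.46 s × 1000 mL/L = 575.0 mL.
R = (PIP − Pplat)/V̇ = (20 − 14) / 1.25 = 6.0/1.25 = 4.8 cmH2O·s/L.
C = Vt/(Pplat − PEEP) = 575.0 / (14 − 6) = 575.0/8.0 = 71.875 mL/cmH2O.
τ = R × C = 4.8 × 0.07188 L/cmH2O = 0.345 s.
Fraction remaining = e^(−Te/τ) = e^(−0.26/0.345) = 0.4707; trapped volume = 575.0 × 0.4707 = 270.65 mL.
Additional alveolar pressure from trapping ≈ V_trapped / C = 270.65 / 71.875 = 3.766 cmH2O.

3.8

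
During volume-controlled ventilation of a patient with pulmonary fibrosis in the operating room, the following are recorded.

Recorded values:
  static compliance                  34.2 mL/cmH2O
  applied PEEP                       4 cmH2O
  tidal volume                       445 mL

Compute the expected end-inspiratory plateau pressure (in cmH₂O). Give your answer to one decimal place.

17.0

Pplat = PEEP + Vt / Cstat = 4 + 445 / 34.2 = 4 + 13.012 = 17.012 cmH2O.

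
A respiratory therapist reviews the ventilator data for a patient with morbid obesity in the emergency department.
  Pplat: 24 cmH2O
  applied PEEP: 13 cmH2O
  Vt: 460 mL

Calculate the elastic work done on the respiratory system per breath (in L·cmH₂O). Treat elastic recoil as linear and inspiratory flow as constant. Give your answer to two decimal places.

2.53

Elastic work ≈ ½ × (Pplat − PEEP) × Vt = 0.5 × (24 − 13) × 0.460 L = 0.5 × 11.0 × 0.460 = 2.53 L·cmH2O.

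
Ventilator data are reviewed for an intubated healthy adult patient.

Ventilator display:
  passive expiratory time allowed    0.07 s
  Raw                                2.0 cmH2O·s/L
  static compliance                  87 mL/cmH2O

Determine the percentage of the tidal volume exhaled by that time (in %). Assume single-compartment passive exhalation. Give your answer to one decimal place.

33.1

τ = R × C = 2.0 × 87 mL/cmH2O = 2.0 × 0.087 L/cmH2O = 0.174 s.
Passive exhalation: V(t)/V₀ = e^(−t/τ) = e^(−0.07/0.174) = 0.6688.
Fraction exhaled = 1 − 0.6688 = 0.3312 → 33.12%.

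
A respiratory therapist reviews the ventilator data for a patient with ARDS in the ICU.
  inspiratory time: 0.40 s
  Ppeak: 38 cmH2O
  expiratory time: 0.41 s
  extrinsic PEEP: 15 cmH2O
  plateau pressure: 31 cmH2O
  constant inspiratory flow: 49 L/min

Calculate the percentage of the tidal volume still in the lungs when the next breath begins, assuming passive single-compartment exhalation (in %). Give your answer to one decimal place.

Flow: 49 L/min ÷ 60 = 0.8167 L/s.
Vt = flow × Ti = 0.8167 L/s × 0.40 s × 1000 mL/L = 326.68 mL.
R = (PIP − Pplat)/V̇ = (38 − 31) / 0.8167 = 7.0/0.8167 = 8.571 cmH2O·s/L.
C = Vt/(Pplat − PEEP) = 326.68 / (31 − 15) = 326.68/16.0 = 20.418 mL/cmH2O.
τ = R × C = 8.571 × 0.02042 L/cmH2O = 0.175 s.
Fraction remaining at end-expiration = e^(−Te/τ) = e^(−0.41/0.175) = 0.09605 → 9.605%.

9.6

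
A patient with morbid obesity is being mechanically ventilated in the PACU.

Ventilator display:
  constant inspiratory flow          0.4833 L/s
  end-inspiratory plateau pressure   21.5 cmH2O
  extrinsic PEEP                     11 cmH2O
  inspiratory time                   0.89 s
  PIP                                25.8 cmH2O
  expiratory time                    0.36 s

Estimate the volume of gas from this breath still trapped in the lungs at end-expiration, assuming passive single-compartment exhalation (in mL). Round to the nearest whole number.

Vt = flow × Ti = 0.4833 L/s × 0.89 s × 1000 mL/L = 430.14 mL.
R = (PIP − Pplat)/V̇ = (25.8 − 21.5) / 0.4833 = 4.3/0.4833 = 8.897 cmH2O·s/L.
C = Vt/(Pplat − PEEP) = 430.14 / (21.5 − 11) = 430.14/10.5 = 40.966 mL/cmH2O.
τ = R × C = 8.897 × 0.04097 L/cmH2O = 0.3645 s.
Fraction remaining = e^(−Te/τ) = e^(−0.36/0.3645) = 0.3724.
Trapped volume = 430.14 × 0.3724 = 160.18 mL.

160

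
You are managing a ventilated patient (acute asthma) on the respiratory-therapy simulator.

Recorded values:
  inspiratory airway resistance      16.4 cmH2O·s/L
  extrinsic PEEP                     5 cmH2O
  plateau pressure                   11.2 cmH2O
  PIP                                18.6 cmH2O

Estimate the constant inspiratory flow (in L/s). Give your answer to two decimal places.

flow = (PIP − Pplat) / Raw = 7.4 / 16.4 = 0.4512 L/s.

0.45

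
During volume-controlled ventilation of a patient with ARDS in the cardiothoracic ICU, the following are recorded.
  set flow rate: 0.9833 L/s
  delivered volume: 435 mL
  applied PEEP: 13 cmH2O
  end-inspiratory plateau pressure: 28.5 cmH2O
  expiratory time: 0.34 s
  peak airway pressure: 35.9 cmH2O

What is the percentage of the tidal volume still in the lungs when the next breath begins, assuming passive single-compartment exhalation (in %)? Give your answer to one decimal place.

20.0

R = (PIP − Pplat)/V̇ = (35.9 − 28.5) / 0.9833 = 7.4/0.9833 = 7.526 cmH2O·s/L.
C = Vt/(Pplat − PEEP) = 435.0 / (28.5 − 13) = 435.0/15.5 = 28.065 mL/cmH2O.
τ = R × C = 7.526 × 0.02807 L/cmH2O = 0.2113 s.
Fraction remaining at end-expiration = e^(−Te/τ) = e^(−0.34/0.2113) = 0.2001 → 20.01%.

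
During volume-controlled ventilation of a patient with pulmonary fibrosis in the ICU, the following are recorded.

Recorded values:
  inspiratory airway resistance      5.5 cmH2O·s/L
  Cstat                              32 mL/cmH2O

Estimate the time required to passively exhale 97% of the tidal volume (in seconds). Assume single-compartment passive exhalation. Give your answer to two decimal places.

0.62

τ = R × C = 5.5 × 32 mL/cmH2O = 5.5 × 0.032 L/cmH2O = 0.176 s.
Exhaled fraction f = 1 − e^(−t/τ) → t = −τ·ln(1 − f) = −0.176·ln(0.03) = 0.6172 s.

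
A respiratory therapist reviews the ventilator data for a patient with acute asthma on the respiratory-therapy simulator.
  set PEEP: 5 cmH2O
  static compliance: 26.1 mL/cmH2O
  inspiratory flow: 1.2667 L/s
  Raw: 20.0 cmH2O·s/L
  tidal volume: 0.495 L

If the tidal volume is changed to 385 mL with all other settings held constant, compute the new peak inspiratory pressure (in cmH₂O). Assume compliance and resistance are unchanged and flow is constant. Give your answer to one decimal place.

45.1

PIP = Vt/C + R·V̇ + PEEP (constant-flow equation of motion).
Only the elastic term changes: ΔPIP = ΔVt / C = (385 − 495) / 26.1 = -4.215 cmH2O.
Original PIP = 495/26.1 + 20.0×1.2667 + 5 = 49.3 cmH2O; new PIP = 49.3 + (-4.215) = 45.085 cmH2O.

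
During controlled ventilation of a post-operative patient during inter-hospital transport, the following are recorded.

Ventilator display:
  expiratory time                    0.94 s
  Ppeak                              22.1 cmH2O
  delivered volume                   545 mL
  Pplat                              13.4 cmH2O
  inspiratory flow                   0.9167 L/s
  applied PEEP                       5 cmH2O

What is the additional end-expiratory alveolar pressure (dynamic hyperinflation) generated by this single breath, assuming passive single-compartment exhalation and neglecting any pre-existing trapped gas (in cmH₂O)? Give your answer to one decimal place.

1.8

R = (PIP − Pplat)/V̇ = (22.1 − 13.4) / 0.9167 = 8.7/0.9167 = 9.491 cmH2O·s/L.
C = Vt/(Pplat − PEEP) = 545.0 / (13.4 − 5) = 545.0/8.4 = 64.881 mL/cmH2O.
τ = R × C = 9.491 × 0.06488 L/cmH2O = 0.6158 s.
Fraction remaining = e^(−Te/τ) = e^(−0.94/0.6158) = 0.2173; trapped volume = 545.0 × 0.2173 = 118.43 mL.
Additional alveolar pressure from trapping ≈ V_trapped / C = 118.43 / 64.881 = 1.825 cmH2O.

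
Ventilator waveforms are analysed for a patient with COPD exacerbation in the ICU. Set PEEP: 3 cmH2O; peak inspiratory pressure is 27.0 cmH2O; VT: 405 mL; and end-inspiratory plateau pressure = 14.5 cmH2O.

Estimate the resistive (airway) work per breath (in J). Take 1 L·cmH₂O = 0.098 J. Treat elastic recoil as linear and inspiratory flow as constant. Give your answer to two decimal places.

With constant inspiratory flow the resistive pressure is constant at PIP − Pplat = 27.0 − 14.5 = 12.5 cmH2O, so resistive work = 12.5 × 0.405 = 5.063 L·cmH2O.
× 0.098 J/(L·cmH2O) → 0.4962 J.

0.50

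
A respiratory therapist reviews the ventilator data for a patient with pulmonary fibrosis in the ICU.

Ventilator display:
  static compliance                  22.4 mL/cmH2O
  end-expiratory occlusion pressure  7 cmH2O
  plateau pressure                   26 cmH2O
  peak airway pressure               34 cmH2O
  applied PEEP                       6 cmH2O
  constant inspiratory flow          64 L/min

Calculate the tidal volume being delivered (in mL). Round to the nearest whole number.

End-expiratory occlusion gives total PEEP = 7 cmH2O (intrinsic PEEP = 7 − 6 = 1). Use total PEEP for the elastic gradient.
Vt = Cstat × (Pplat − PEEPtotal) = 22.4 × (26 − 7) = 22.4 × 19.0 = 425.6 mL.

426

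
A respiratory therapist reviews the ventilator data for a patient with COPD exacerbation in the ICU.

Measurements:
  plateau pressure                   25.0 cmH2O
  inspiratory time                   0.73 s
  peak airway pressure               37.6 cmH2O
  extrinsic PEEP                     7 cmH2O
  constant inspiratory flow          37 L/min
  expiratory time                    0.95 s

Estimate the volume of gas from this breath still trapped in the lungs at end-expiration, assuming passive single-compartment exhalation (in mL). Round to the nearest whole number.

70

Flow: 37 L/min ÷ 60 = 0.6167 L/s.
Vt = flow × Ti = 0.6167 L/s × 0.73 s × 1000 mL/L = 450.19 mL.
R = (PIP − Pplat)/V̇ = (37.6 − 25.0) / 0.6167 = 12.6/0.6167 = 20.431 cmH2O·s/L.
C = Vt/(Pplat − PEEP) = 450.19 / (25.0 − 7) = 450.19/18.0 = 25.011 mL/cmH2O.
τ = R × C = 20.431 × 0.02501 L/cmH2O = 0.511 s.
Fraction remaining = e^(−Te/τ) = e^(−0.95/0.511) = 0.1558.
Trapped volume = 450.19 × 0.1558 = 70.14 mL.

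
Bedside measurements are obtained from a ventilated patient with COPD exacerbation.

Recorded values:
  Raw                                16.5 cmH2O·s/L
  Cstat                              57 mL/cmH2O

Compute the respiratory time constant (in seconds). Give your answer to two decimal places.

0.94

τ = R × C = 16.5 × 57 mL/cmH2O = 16.5 × 0.057 L/cmH2O = 0.9405 s.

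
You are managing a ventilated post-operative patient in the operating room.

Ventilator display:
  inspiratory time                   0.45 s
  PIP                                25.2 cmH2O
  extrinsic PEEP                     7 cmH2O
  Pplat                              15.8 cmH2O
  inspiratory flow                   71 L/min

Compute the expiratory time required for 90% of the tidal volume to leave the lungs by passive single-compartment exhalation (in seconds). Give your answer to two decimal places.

1.11

Flow: 71 L/min ÷ 60 = 1.1833 L/s.
Vt = flow × Ti = 1.1833 L/s × 0.45 s × 1000 mL/L = 532.49 mL.
R = (PIP − Pplat)/V̇ = (25.2 − 15.8) / 1.1833 = 9.4/1.1833 = 7.944 cmH2O·s/L.
C = Vt/(Pplat − PEEP) = 532.49 / (15.8 − 7) = 532.49/8.8 = 60.51 mL/cmH2O.
τ = R × C = 7.944 × 0.06051 L/cmH2O = 0.4807 s.
t = −τ·ln(1 − 0.90) = −0.4807·ln(0.1) = 1.107 s.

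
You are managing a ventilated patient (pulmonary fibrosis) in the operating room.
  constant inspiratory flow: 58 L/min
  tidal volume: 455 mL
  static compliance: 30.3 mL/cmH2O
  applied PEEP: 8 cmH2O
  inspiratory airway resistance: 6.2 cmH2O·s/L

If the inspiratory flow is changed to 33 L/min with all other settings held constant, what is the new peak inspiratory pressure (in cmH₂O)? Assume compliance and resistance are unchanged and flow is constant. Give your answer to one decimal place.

Flow: 58 L/min ÷ 60 = 0.9667 L/s.
New flow: 33 L/min ÷ 60 = 0.55 L/s.
PIP = Vt/C + R·V̇ + PEEP (constant-flow equation of motion).
Only the resistive term changes: ΔPIP = R × ΔV̇ = 6.2 × (0.55 − 0.9667) = 6.2 × -0.4167 = -2.584 cmH2O.
Original PIP = 455/30.3 + 6.2×0.9667 + 8 = 29.01 cmH2O; new PIP = 29.01 + (-2.584) = 26.426 cmH2O.

26.4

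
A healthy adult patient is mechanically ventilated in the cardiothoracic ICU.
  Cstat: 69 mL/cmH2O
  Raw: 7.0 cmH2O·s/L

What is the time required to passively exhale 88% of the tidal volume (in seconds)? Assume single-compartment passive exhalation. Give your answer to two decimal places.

τ = R × C = 7.0 × 69 mL/cmH2O = 7.0 × 0.069 L/cmH2O = 0.483 s.
Exhaled fraction f = 1 − e^(−t/τ) → t = −τ·ln(1 − f) = −0.483·ln(0.12) = 1.024 s.

1.02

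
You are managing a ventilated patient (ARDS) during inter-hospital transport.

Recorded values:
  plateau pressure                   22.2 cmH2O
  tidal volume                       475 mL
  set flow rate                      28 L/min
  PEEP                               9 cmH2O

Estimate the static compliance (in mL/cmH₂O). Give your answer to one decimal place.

Cstat = Vt / (Pplat − PEEP) = 475 / (22.2 − 9) = 475 / 13.2 = 35.985 mL/cmH2O.

36.0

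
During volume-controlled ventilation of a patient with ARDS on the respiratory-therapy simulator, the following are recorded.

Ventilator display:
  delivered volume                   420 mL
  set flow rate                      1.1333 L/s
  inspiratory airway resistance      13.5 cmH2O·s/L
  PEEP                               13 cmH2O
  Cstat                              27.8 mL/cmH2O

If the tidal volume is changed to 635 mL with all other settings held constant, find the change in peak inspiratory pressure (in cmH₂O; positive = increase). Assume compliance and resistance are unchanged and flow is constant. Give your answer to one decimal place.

7.7

PIP = Vt/C + R·V̇ + PEEP (constant-flow equation of motion).
Only the elastic term changes: ΔPIP = ΔVt / C = (635 − 420) / 27.8 = 7.734 cmH2O.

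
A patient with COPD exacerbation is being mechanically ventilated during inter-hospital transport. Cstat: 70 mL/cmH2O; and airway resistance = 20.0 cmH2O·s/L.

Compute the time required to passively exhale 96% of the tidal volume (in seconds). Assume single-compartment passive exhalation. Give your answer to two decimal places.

τ = R × C = 20.0 × 70 mL/cmH2O = 20.0 × 0.070 L/cmH2O = 1.4 s.
Exhaled fraction f = 1 − e^(−t/τ) → t = −τ·ln(1 − f) = −1.4·ln(0.04) = 4.506 s.

4.51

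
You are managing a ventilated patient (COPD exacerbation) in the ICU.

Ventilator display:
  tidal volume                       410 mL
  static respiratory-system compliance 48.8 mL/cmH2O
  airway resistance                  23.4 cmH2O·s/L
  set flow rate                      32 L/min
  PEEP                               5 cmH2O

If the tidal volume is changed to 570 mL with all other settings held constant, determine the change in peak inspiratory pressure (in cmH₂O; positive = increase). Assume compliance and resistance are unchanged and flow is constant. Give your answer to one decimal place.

PIP = Vt/C + R·V̇ + PEEP (constant-flow equation of motion).
Only the elastic term changes: ΔPIP = ΔVt / C = (570 − 410) / 48.8 = 3.279 cmH2O.

3.3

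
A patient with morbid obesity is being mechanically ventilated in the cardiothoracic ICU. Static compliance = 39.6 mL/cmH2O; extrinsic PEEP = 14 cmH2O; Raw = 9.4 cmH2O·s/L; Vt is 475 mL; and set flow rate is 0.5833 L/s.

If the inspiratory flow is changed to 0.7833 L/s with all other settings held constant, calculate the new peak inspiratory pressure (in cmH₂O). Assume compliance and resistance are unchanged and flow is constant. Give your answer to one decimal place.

PIP = Vt/C + R·V̇ + PEEP (constant-flow equation of motion).
Only the resistive term changes: ΔPIP = R × ΔV̇ = 9.4 × (0.7833 − 0.5833) = 9.4 × 0.2 = 1.88 cmH2O.
Original PIP = 475/39.6 + 9.4×0.5833 + 14 = 31.478 cmH2O; new PIP = 31.478 + (1.88) = 33.358 cmH2O.

33.4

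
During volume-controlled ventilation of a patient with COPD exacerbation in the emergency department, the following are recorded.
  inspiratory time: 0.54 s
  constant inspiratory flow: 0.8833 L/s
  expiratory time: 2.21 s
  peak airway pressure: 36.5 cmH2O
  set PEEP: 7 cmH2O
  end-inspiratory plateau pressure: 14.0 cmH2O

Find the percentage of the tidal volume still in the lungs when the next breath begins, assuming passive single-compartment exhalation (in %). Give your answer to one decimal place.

Vt = flow × Ti = 0.8833 L/s × 0.54 s × 1000 mL/L = 476.98 mL.
R = (PIP − Pplat)/V̇ = (36.5 − 14.0) / 0.8833 = 22.5/0.8833 = 25.473 cmH2O·s/L.
C = Vt/(Pplat − PEEP) = 476.98 / (14.0 − 7) = 476.98/7.0 = 68.14 mL/cmH2O.
τ = R × C = 25.473 × 0.06814 L/cmH2O = 1.736 s.
Fraction remaining at end-expiration = e^(−Te/τ) = e^(−2.21/1.736) = 0.28 → 28.0%.

28.0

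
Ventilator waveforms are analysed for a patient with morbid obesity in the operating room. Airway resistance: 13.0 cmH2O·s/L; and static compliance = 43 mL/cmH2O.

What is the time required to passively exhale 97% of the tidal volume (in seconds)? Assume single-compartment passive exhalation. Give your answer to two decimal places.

1.96

τ = R × C = 13.0 × 43 mL/cmH2O = 13.0 × 0.043 L/cmH2O = 0.559 s.
Exhaled fraction f = 1 − e^(−t/τ) → t = −τ·ln(1 − f) = −0.559·ln(0.03) = 1.96 s.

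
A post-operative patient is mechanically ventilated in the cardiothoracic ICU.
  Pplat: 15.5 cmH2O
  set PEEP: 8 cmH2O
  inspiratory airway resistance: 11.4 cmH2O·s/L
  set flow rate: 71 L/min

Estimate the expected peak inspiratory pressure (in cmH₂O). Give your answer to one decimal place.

29.0

Flow: 71 L/min ÷ 60 = 1.1833 L/s.
PIP = Pplat + Raw × flow = 15.5 + 11.4 × 1.1833 = 15.5 + 13.49 = 28.99 cmH2O.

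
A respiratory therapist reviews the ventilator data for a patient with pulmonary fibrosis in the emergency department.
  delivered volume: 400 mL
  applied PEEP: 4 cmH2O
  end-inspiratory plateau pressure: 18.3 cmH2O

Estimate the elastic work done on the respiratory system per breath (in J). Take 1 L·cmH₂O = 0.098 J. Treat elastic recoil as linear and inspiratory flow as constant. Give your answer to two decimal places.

0.28

Elastic work ≈ ½ × (Pplat − PEEP) × Vt = 0.5 × (18.3 − 4) × 0.400 L = 0.5 × 14.3 × 0.400 = 2.86 L·cmH2O.
× 0.098 J/(L·cmH2O) → 0.2803 J.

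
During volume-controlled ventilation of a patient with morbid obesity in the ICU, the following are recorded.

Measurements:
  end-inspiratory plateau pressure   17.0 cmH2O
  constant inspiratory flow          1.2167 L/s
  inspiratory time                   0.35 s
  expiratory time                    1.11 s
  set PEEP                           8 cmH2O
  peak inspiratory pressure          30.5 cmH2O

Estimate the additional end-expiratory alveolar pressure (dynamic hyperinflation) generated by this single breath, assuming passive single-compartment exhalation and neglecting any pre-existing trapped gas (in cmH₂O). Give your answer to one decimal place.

Vt = flow × Ti = 1.2167 L/s × 0.35 s × 1000 mL/L = 425.85 mL.
R = (PIP − Pplat)/V̇ = (30.5 − 17.0) / 1.2167 = 13.5/1.2167 = 11.096 cmH2O·s/L.
C = Vt/(Pplat − PEEP) = 425.85 / (17.0 − 8) = 425.85/9.0 = 47.317 mL/cmH2O.
τ = R × C = 11.096 × 0.04732 L/cmH2O = 0.5251 s.
Fraction remaining = e^(−Te/τ) = e^(−1.11/0.5251) = 0.1208; trapped volume = 425.85 × 0.1208 = 51.443 mL.
Additional alveolar pressure from trapping ≈ V_trapped / C = 51.443 / 47.317 = 1.087 cmH2O.

1.1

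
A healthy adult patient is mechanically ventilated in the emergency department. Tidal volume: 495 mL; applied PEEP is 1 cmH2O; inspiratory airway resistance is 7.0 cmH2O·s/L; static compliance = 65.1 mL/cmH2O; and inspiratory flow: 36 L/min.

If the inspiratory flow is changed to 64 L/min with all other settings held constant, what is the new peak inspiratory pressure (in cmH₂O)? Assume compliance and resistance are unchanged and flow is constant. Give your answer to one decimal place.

Flow: 36 L/min ÷ 60 = 0.6 L/s.
New flow: 64 L/min ÷ 60 = 1.0667 L/s.
PIP = Vt/C + R·V̇ + PEEP (constant-flow equation of motion).
Only the resistive term changes: ΔPIP = R × ΔV̇ = 7.0 × (1.0667 − 0.6) = 7.0 × 0.4667 = 3.267 cmH2O.
Original PIP = 495/65.1 + 7.0×0.6 + 1 = 12.804 cmH2O; new PIP = 12.804 + (3.267) = 16.071 cmH2O.

16.1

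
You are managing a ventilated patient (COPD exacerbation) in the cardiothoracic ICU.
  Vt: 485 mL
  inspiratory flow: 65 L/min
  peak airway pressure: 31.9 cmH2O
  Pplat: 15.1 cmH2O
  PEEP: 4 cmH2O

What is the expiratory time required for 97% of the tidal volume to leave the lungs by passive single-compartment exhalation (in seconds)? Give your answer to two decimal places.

Flow: 65 L/min ÷ 60 = 1.0833 L/s.
R = (PIP − Pplat)/V̇ = (31.9 − 15.1) / 1.0833 = 16.8/1.0833 = 15.508 cmH2O·s/L.
C = Vt/(Pplat − PEEP) = 485.0 / (15.1 − 4) = 485.0/11.1 = 43.694 mL/cmH2O.
τ = R × C = 15.508 × 0.04369 L/cmH2O = 0.6775 s.
t = −τ·ln(1 − 0.97) = −0.6775·ln(0.03) = 2.376 s.

2.38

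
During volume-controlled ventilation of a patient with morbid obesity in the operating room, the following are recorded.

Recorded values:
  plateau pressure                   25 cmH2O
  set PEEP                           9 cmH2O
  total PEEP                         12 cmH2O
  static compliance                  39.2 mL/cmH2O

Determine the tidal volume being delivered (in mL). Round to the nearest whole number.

End-expiratory occlusion gives total PEEP = 12 cmH2O (intrinsic PEEP = 12 − 9 = 3). Use total PEEP for the elastic gradient.
Vt = Cstat × (Pplat − PEEPtotal) = 39.2 × (25 − 12) = 39.2 × 13.0 = 509.6 mL.

510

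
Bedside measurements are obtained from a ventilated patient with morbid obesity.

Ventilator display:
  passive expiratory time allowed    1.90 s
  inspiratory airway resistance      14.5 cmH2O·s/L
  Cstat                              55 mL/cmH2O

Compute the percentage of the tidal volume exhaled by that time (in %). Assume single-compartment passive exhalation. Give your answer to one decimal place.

90.8

τ = R × C = 14.5 × 55 mL/cmH2O = 14.5 × 0.055 L/cmH2O = 0.7975 s.
Passive exhalation: V(t)/V₀ = e^(−t/τ) = e^(−1.90/0.7975) = 0.09232.
Fraction exhaled = 1 − 0.09232 = 0.9077 → 90.77%.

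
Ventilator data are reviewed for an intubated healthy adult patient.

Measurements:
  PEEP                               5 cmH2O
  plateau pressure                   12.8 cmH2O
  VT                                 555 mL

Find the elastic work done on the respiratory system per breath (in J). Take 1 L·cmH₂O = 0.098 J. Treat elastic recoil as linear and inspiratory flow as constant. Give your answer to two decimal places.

Elastic work ≈ ½ × (Pplat − PEEP) × Vt = 0.5 × (12.8 − 5) × 0.555 L = 0.5 × 7.8 × 0.555 = 2.165 L·cmH2O.
× 0.098 J/(L·cmH2O) → 0.2122 J.

0.21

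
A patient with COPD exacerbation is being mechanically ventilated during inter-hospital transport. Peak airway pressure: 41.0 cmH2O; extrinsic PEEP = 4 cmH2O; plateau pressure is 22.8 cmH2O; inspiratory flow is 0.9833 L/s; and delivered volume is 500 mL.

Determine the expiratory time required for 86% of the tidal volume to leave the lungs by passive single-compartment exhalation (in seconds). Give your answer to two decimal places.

R = (PIP − Pplat)/V̇ = (41.0 − 22.8) / 0.9833 = 18.2/0.9833 = 18.509 cmH2O·s/L.
C = Vt/(Pplat − PEEP) = 500.0 / (22.8 − 4) = 500.0/18.8 = 26.596 mL/cmH2O.
τ = R × C = 18.509 × 0.0266 L/cmH2O = 0.4923 s.
t = −τ·ln(1 − 0.86) = −0.4923·ln(0.14) = 0.9679 s.

0.97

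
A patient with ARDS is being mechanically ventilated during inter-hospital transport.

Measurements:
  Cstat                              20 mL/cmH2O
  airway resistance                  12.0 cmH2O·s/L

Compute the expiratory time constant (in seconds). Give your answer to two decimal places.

0.24

τ = R × C = 12.0 × 20 mL/cmH2O = 12.0 × 0.020 L/cmH2O = 0.24 s.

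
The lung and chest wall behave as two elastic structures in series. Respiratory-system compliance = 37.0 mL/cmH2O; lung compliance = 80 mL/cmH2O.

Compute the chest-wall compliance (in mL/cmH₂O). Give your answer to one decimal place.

68.8

1/Ccw = 1/Crs − 1/CL.
1/Ccw = 1/37.0 − 1/80 = 0.01453.
Ccw = 68.823 mL/cmH2O.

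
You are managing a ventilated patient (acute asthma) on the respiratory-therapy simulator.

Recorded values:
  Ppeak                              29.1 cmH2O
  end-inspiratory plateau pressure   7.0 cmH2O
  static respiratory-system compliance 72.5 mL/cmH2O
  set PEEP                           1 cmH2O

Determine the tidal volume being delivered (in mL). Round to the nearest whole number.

435

Vt = Cstat × (Pplat − PEEP) = 72.5 × (7.0 − 1) = 72.5 × 6.0 = 435.0 mL.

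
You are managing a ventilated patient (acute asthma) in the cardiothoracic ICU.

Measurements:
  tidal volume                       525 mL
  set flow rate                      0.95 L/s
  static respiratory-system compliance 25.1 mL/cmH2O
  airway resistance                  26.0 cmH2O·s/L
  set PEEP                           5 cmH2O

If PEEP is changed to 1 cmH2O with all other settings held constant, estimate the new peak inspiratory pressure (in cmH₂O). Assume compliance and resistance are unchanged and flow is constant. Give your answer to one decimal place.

PIP = Vt/C + R·V̇ + PEEP (constant-flow equation of motion).
Only the baseline term changes: ΔPIP = ΔPEEP = 1 − 5 = -4.0 cmH2O.
Original PIP = 525/25.1 + 26.0×0.95 + 5 = 50.616 cmH2O; new PIP = 50.616 + (-4.0) = 46.616 cmH2O.

46.6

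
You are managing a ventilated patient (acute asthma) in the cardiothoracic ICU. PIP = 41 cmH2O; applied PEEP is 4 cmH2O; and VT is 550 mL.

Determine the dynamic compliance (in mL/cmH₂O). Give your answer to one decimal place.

14.9

Dynamic compliance = Vt / (PIP − PEEP) = 550 / (41 − 4) = 550 / 37.0 = 14.865 mL/cmH2O.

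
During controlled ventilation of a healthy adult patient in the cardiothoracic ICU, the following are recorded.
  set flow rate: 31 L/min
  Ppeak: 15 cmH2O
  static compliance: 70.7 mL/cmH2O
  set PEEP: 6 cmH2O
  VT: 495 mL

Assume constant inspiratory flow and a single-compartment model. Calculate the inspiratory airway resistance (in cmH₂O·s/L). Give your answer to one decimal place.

Flow: 31 L/min ÷ 60 = 0.5167 L/s.
Equation of motion (constant flow): PIP = Vt/C + R·V̇ + PEEP.
R·V̇ = PIP − Vt/C − PEEP = 15 − 495/70.7 − 6 = 15 − 7.001 − 6 = 1.999 cmH2O.
R = 1.999 / 0.5167 = 3.869 cmH2O·s/L.

3.9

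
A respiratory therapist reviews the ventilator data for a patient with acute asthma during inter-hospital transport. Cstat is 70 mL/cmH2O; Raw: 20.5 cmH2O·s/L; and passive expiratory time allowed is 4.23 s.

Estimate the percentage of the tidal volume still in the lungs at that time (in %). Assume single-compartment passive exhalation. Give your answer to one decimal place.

5.2

τ = R × C = 20.5 × 70 mL/cmH2O = 20.5 × 0.070 L/cmH2O = 1.435 s.
Passive exhalation: V(t)/V₀ = e^(−t/τ) = e^(−4.23/1.435) = 0.05246.
Fraction remaining = 0.05246 → 5.246%.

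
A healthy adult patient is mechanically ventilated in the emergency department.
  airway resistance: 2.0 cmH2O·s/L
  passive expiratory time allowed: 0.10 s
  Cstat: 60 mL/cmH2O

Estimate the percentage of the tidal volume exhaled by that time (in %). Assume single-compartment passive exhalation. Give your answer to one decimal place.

56.5

τ = R × C = 2.0 × 60 mL/cmH2O = 2.0 × 0.060 L/cmH2O = 0.12 s.
Passive exhalation: V(t)/V₀ = e^(−t/τ) = e^(−0.10/0.12) = 0.4346.
Fraction exhaled = 1 − 0.4346 = 0.5654 → 56.54%.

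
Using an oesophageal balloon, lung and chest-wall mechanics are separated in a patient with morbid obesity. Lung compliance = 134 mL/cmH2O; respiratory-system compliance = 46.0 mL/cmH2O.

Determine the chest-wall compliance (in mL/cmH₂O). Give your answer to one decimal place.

1/Ccw = 1/Crs − 1/CL.
1/Ccw = 1/46.0 − 1/134 = 0.01428.
Ccw = 70.028 mL/cmH2O.

70.0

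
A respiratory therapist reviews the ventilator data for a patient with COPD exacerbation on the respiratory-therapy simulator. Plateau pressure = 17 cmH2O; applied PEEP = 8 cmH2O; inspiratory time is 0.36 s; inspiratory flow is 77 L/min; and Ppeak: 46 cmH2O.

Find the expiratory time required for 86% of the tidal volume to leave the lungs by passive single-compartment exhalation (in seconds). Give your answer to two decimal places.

2.28

Flow: 77 L/min ÷ 60 = 1.2833 L/s.
Vt = flow × Ti = 1.2833 L/s × 0.36 s × 1000 mL/L = 461.99 mL.
R = (PIP − Pplat)/V̇ = (46 − 17) / 1.2833 = 29.0/1.2833 = 22.598 cmH2O·s/L.
C = Vt/(Pplat − PEEP) = 461.99 / (17 − 8) = 461.99/9.0 = 51.332 mL/cmH2O.
τ = R × C = 22.598 × 0.05133 L/cmH2O = 1.16 s.
t = −τ·ln(1 − 0.86) = −1.16·ln(0.14) = 2.281 s.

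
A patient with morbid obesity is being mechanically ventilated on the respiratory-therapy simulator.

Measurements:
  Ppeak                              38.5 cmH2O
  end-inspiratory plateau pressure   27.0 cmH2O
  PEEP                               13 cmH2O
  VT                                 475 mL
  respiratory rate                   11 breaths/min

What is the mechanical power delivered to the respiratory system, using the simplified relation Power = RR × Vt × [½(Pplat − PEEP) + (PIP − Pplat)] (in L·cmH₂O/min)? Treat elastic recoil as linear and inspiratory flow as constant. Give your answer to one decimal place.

96.7

Per-breath work = Vt × [½(Pplat−PEEP) + (PIP−Pplat)] = 0.475 × [0.5×14.0 + 11.5] = 0.475 × 18.5 = 8.788 L·cmH2O.
Power = 11 × 8.788 = 96.668 L·cmH2O/min.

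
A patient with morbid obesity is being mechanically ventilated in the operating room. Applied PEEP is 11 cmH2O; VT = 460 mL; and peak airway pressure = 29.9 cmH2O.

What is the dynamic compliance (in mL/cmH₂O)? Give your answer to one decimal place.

Dynamic compliance = Vt / (PIP − PEEP) = 460 / (29.9 − 11) = 460 / 18.9 = 24.339 mL/cmH2O.

24.3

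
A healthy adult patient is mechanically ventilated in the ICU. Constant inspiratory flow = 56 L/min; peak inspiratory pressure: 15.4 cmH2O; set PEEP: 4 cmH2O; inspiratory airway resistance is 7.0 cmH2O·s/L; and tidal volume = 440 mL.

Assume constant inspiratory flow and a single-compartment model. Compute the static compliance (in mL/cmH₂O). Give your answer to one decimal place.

Flow: 56 L/min ÷ 60 = 0.9333 L/s.
Equation of motion (constant flow): PIP = Vt/C + R·V̇ + PEEP.
Vt/C = PIP − R·V̇ − PEEP = 15.4 − 7.0×0.9333 − 4 = 15.4 − 6.533 − 4 = 4.867 cmH2O.
C = Vt / 4.867 = 440 / 4.867 = 90.405 mL/cmH2O.

90.4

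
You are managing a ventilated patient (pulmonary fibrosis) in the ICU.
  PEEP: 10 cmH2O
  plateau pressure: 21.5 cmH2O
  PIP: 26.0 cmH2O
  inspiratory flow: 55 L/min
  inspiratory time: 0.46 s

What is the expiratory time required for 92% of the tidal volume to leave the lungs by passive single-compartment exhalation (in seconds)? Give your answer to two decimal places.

0.45

Flow: 55 L/min ÷ 60 = 0.9167 L/s.
Vt = flow × Ti = 0.9167 L/s × 0.46 s × 1000 mL/L = 421.68 mL.
R = (PIP − Pplat)/V̇ = (26.0 − 21.5) / 0.9167 = 4.5/0.9167 = 4.909 cmH2O·s/L.
C = Vt/(Pplat − PEEP) = 421.68 / (21.5 − 10) = 421.68/11.5 = 36.668 mL/cmH2O.
τ = R × C = 4.909 × 0.03667 L/cmH2O = 0.18 s.
t = −τ·ln(1 − 0.92) = −0.18·ln(0.08) = 0.4546 s.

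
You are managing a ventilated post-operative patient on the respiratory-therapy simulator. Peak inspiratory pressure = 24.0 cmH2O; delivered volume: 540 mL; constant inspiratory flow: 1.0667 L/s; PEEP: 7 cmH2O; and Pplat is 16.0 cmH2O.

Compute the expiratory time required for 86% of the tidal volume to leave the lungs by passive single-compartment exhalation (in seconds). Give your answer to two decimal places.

0.88

R = (PIP − Pplat)/V̇ = (24.0 − 16.0) / 1.0667 = 8.0/1.0667 = 7.5 cmH2O·s/L.
C = Vt/(Pplat − PEEP) = 540.0 / (16.0 − 7) = 540.0/9.0 = 60.0 mL/cmH2O.
τ = R × C = 7.5 × 0.06 L/cmH2O = 0.45 s.
t = −τ·ln(1 − 0.86) = −0.45·ln(0.14) = 0.8848 s.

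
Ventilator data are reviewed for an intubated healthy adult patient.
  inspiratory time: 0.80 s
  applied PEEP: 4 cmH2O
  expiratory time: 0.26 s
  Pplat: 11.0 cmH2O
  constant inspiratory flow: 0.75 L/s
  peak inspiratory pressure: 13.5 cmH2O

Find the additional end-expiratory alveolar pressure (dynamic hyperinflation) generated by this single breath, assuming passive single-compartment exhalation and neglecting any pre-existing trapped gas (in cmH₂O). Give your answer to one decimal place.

Vt = flow × Ti = 0.75 L/s × 0.80 s × 1000 mL/L = 600.0 mL.
R = (PIP − Pplat)/V̇ = (13.5 − 11.0) / 0.75 = 2.5/0.75 = 3.333 cmH2O·s/L.
C = Vt/(Pplat − PEEP) = 600.0 / (11.0 − 4) = 600.0/7.0 = 85.714 mL/cmH2O.
τ = R × C = 3.333 × 0.08571 L/cmH2O = 0.2857 s.
Fraction remaining = e^(−Te/τ) = e^(−0.26/0.2857) = 0.4025; trapped volume = 600.0 × 0.4025 = 241.5 mL.
Additional alveolar pressure from trapping ≈ V_trapped / C = 241.5 / 85.714 = 2.818 cmH2O.

2.8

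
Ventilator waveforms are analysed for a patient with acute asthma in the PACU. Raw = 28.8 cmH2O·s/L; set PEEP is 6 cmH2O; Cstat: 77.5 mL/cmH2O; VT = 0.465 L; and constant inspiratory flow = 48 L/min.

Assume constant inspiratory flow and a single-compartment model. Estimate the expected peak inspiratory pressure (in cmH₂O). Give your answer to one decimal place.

35.0

Flow: 48 L/min ÷ 60 = 0.8 L/s.
Equation of motion (constant flow): PIP = Vt/C + R·V̇ + PEEP.
PIP = 465/77.5 + 28.8×0.8 + 6 = 6.0 + 23.04 + 6 = 35.04 cmH2O.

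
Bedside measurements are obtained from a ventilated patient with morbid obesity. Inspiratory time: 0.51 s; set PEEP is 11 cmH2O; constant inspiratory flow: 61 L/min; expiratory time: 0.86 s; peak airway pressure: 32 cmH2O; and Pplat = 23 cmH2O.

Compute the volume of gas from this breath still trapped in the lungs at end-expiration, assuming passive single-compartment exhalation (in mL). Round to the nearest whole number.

55

Flow: 61 L/min ÷ 60 = 1.0167 L/s.
Vt = flow × Ti = 1.0167 L/s × 0.51 s × 1000 mL/L = 518.52 mL.
R = (PIP − Pplat)/V̇ = (32 − 23) / 1.0167 = 9.0/1.0167 = 8.852 cmH2O·s/L.
C = Vt/(Pplat − PEEP) = 518.52 / (23 − 11) = 518.52/12.0 = 43.21 mL/cmH2O.
τ = R × C = 8.852 × 0.04321 L/cmH2O = 0.3825 s.
Fraction remaining = e^(−Te/τ) = e^(−0.86/0.3825) = 0.1056.
Trapped volume = 518.52 × 0.1056 = 54.756 mL.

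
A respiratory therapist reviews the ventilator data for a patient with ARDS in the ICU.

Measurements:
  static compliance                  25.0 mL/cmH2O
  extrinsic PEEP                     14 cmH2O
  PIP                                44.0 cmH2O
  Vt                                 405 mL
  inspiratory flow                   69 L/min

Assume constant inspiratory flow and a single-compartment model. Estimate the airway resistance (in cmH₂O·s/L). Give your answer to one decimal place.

12.0

Flow: 69 L/min ÷ 60 = 1.15 L/s.
Equation of motion (constant flow): PIP = Vt/C + R·V̇ + PEEP.
R·V̇ = PIP − Vt/C − PEEP = 44.0 − 405/25.0 − 14 = 44.0 − 16.2 − 14 = 13.8 cmH2O.
R = 13.8 / 1.15 = 12.0 cmH2O·s/L.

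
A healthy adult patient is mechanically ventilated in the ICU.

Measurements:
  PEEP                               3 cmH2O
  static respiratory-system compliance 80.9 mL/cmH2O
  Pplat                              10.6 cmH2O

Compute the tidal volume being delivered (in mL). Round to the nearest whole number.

615

Vt = Cstat × (Pplat − PEEP) = 80.9 × (10.6 − 3) = 80.9 × 7.6 = 614.84 mL.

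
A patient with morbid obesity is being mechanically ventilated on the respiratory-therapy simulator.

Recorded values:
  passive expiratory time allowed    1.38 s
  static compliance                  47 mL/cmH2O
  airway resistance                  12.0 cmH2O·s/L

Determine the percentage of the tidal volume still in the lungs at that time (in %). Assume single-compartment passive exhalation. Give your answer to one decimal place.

8.7

τ = R × C = 12.0 × 47 mL/cmH2O = 12.0 × 0.047 L/cmH2O = 0.564 s.
Passive exhalation: V(t)/V₀ = e^(−t/τ) = e^(−1.38/0.564) = 0.08657.
Fraction remaining = 0.08657 → 8.657%.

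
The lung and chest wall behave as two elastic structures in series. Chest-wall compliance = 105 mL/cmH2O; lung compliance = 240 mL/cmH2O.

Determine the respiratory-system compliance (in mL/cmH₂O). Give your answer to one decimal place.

Lung and chest wall are elastances in series: 1/Crs = 1/CL + 1/Ccw.
1/Crs = 1/240 + 1/105 = 0.01369.
Crs = 73.046 mL/cmH2O.

73.0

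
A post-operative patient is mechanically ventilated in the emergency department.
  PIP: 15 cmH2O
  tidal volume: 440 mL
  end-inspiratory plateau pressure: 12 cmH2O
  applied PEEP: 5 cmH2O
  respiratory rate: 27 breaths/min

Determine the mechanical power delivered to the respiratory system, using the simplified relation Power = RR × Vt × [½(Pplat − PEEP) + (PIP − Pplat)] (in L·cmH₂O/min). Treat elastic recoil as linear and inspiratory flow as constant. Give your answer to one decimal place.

77.2

Per-breath work = Vt × [½(Pplat−PEEP) + (PIP−Pplat)] = 0.440 × [0.5×7.0 + 3.0] = 0.440 × 6.5 = 2.86 L·cmH2O.
Power = 27 × 2.86 = 77.22 L·cmH2O/min.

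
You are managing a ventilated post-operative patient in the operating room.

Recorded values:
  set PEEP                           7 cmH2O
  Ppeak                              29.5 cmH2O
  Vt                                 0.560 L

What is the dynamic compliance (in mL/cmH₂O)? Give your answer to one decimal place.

24.9

Dynamic compliance = Vt / (PIP − PEEP) = 560 / (29.5 − 7) = 560 / 22.5 = 24.889 mL/cmH2O.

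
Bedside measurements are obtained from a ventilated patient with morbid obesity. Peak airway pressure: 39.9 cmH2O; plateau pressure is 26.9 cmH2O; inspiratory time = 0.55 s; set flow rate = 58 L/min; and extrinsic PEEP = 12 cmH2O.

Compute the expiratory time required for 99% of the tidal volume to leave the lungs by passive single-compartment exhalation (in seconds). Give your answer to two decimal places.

Flow: 58 L/min ÷ 60 = 0.9667 L/s.
Vt = flow × Ti = 0.9667 L/s × 0.55 s × 1000 mL/L = 531.69 mL.
R = (PIP − Pplat)/V̇ = (39.9 − 26.9) / 0.9667 = 13.0/0.9667 = 13.448 cmH2O·s/L.
C = Vt/(Pplat − PEEP) = 531.69 / (26.9 − 12) = 531.69/14.9 = 35.684 mL/cmH2O.
τ = R × C = 13.448 × 0.03568 L/cmH2O = 0.4798 s.
t = −τ·ln(1 − 0.99) = −0.4798·ln(0.01) = 2.21 s.

2.21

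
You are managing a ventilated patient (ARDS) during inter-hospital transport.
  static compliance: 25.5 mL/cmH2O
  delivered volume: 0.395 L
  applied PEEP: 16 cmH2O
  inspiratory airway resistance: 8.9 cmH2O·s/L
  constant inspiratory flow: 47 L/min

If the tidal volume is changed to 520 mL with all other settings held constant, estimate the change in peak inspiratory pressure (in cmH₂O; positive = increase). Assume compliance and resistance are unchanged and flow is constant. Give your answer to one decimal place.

4.9

PIP = Vt/C + R·V̇ + PEEP (constant-flow equation of motion).
Only the elastic term changes: ΔPIP = ΔVt / C = (520 − 395) / 25.5 = 4.902 cmH2O.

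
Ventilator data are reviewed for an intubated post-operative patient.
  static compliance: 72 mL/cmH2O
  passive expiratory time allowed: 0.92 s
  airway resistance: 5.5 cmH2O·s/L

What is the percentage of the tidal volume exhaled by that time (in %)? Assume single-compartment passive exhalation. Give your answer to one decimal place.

τ = R × C = 5.5 × 72 mL/cmH2O = 5.5 × 0.072 L/cmH2O = 0.396 s.
Passive exhalation: V(t)/V₀ = e^(−t/τ) = e^(−0.92/0.396) = 0.09796.
Fraction exhaled = 1 − 0.09796 = 0.902 → 90.2%.

90.2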